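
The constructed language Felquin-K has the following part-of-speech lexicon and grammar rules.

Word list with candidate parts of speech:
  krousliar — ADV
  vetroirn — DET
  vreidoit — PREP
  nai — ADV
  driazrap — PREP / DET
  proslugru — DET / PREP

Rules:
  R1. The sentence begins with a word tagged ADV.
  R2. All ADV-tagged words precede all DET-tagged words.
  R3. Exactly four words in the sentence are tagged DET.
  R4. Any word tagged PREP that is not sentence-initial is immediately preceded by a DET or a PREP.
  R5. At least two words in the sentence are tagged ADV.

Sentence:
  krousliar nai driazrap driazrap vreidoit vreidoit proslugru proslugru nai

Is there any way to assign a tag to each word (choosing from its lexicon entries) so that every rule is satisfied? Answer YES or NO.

NO

Candidates per position — 1:krousliar {ADV}; 2:nai {ADV}; 3:driazrap {PREP,DET}; 4:driazrap {PREP,DET}; 5:vreidoit {PREP}; 6:vreidoit {PREP}; 7:proslugru {DET,PREP}; 8:proslugru {DET,PREP}; 9:nai {ADV}.
Every candidate sequence violates at least one rule; no consistent tagging exists.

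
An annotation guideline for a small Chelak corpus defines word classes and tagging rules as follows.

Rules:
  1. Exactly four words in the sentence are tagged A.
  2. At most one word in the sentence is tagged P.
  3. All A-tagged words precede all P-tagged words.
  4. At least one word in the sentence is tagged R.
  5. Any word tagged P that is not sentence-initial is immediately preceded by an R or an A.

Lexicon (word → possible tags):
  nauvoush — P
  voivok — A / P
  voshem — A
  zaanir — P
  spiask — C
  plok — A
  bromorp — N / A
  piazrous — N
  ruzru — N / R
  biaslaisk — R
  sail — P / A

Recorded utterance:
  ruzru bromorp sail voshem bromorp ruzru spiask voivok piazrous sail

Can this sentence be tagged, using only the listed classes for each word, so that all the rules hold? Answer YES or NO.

Candidates per position — 1:ruzru {N,R}; 2:bromorp {N,A}; 3:sail {P,A}; 4:voshem {A}; 5:bromorp {N,A}; 6:ruzru {N,R}; 7:spiask {C}; 8:voivok {A,P}; 9:piazrous {N}; 10:sail {P,A}.
One satisfying assignment: R N A A N N C A N A.
Verifying each rule — rule 1 ok; rule 2 ok; rule 3 ok; rule 4 ok; rule 5 ok.

YES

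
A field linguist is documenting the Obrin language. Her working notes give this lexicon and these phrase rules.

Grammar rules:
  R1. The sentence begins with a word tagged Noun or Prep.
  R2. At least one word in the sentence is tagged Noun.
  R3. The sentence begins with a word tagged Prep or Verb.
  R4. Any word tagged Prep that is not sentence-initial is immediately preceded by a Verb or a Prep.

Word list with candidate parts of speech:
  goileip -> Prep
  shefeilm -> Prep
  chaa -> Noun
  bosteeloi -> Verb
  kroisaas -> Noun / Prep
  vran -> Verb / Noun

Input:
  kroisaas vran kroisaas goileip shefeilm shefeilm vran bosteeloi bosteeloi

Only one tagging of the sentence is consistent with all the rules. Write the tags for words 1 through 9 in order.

Prep Verb Prep Prep Prep Prep Noun Verb Verb

Candidates per position — 1:kroisaas {Noun,Prep}; 2:vran {Verb,Noun}; 3:kroisaas {Noun,Prep}; 4:goileip {Prep}; 5:shefeilm {Prep}; 6:shefeilm {Prep}; 7:vran {Verb,Noun}; 8:bosteeloi {Verb}; 9:bosteeloi {Verb}.
If word 1 were Noun, no tagging could satisfy rule 3; so word 1 is Prep.
If word 2 were Noun, no tagging could satisfy rule 4; so word 2 is Verb.
If word 3 were Noun, no tagging could satisfy rule 4; so word 3 is Prep.
If word 7 were Verb, no tagging could satisfy rule 2; so word 7 is Noun.
The only consistent sequence is: Prep Verb Prep Prep Prep Prep Noun Verb Verb.
Check: rule 1 holds; rule 2 holds; rule 3 holds; rule 4 holds.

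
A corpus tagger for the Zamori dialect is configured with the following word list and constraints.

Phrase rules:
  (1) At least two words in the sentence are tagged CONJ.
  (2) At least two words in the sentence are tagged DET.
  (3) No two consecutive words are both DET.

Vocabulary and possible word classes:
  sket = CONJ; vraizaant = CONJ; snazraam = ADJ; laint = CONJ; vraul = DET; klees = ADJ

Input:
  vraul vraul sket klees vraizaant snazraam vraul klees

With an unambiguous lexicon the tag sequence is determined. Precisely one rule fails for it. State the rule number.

3

Fixed tagging: DET DET CONJ ADJ CONJ ADJ DET ADJ.
Checking each rule: R1 ✓, R2 ✓, R3 ✗.
Only rule 3 fails.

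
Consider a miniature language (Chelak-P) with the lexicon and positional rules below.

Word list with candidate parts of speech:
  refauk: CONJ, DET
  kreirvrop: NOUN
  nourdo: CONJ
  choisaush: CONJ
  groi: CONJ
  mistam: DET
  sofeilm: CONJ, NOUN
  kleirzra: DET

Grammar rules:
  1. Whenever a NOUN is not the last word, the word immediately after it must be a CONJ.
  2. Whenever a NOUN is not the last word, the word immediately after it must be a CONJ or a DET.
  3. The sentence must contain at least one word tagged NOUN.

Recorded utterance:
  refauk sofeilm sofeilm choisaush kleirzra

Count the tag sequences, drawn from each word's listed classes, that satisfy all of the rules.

Candidates per position — 1:refauk {CONJ,DET}; 2:sofeilm {CONJ,NOUN}; 3:sofeilm {CONJ,NOUN}; 4:choisaush {CONJ}; 5:kleirzra {DET}.
There are 8 candidate sequences in total.
The sequences that satisfy every rule: CONJ CONJ NOUN CONJ DET; CONJ NOUN CONJ CONJ DET; DET CONJ NOUN CONJ DET; DET NOUN CONJ CONJ DET.
Count = 4.

4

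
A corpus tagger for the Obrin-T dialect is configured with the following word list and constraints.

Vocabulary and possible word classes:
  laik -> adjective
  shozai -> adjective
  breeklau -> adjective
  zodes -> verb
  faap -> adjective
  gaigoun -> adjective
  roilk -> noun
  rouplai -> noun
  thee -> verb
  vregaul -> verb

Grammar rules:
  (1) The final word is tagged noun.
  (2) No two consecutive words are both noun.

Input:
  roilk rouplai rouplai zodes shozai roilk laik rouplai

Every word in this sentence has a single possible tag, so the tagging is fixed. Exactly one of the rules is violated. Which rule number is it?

Fixed tagging: noun noun noun verb adjective noun adjective noun.
Applying the rules: R1 ✓, R2 ✗.
Only rule 2 fails.

2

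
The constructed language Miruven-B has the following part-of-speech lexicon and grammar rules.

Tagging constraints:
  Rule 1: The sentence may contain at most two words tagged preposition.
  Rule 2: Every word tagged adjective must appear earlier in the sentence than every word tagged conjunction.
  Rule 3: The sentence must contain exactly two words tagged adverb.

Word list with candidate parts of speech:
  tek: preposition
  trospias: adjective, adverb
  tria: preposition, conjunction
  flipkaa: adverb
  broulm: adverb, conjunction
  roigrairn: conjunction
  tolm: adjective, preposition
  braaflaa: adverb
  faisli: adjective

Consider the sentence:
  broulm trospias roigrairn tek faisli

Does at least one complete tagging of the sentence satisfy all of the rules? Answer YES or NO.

NO

Candidates per position — 1:broulm {adverb,conjunction}; 2:trospias {adjective,adverb}; 3:roigrairn {conjunction}; 4:tek {preposition}; 5:faisli {adjective}.
Rule 2 cannot be satisfied by any choice of tags from the lexicon.
So there is no consistent tagging.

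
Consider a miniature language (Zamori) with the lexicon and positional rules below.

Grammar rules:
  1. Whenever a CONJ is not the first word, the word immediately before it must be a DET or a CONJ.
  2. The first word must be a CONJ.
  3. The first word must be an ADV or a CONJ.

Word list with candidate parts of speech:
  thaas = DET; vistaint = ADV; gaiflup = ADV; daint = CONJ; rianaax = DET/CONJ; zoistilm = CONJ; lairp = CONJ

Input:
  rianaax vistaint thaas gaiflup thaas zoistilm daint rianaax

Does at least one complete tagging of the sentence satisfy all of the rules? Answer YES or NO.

YES

Candidates per position — 1:rianaax {DET,CONJ}; 2:vistaint {ADV}; 3:thaas {DET}; 4:gaiflup {ADV}; 5:thaas {DET}; 6:zoistilm {CONJ}; 7:daint {CONJ}; 8:rianaax {DET,CONJ}.
One satisfying assignment: CONJ ADV DET ADV DET CONJ CONJ DET.
Rule-by-rule: rule 1 satisfied; rule 2 satisfied; rule 3 satisfied.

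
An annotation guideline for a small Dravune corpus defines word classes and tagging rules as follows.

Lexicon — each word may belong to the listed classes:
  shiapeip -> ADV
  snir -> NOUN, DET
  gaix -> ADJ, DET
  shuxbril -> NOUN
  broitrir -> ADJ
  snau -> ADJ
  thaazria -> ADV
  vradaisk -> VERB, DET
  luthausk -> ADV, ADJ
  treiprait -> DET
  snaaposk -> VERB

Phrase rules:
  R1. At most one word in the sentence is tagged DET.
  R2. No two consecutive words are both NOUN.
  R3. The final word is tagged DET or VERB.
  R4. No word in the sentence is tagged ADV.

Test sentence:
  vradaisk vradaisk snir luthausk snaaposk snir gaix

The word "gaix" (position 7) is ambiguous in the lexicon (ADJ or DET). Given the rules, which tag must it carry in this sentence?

DET

Candidates per position — 1:vradaisk {VERB,DET}; 2:vradaisk {VERB,DET}; 3:snir {NOUN,DET}; 4:luthausk {ADV,ADJ}; 5:snaaposk {VERB}; 6:snir {NOUN,DET}; 7:gaix {ADJ,DET}.
Word 4 cannot be ADV — rule 4 would then fail for every completion. It is ADJ.
Word 7 cannot be ADJ — rule 3 would then fail for every completion. It is DET.
Word 1 cannot be DET — rule 1 would then fail for every completion. It is VERB.
Word 2 cannot be DET — rule 1 would then fail for every completion. It is VERB.
Word 3 cannot be DET — rule 1 would then fail for every completion. It is NOUN.
Word 6 cannot be DET — rule 1 would then fail for every completion. It is NOUN.
That leaves exactly one tagging: VERB VERB NOUN ADJ VERB NOUN DET.
Checking: rule 1 ok; rule 2 ok; rule 3 ok; rule 4 ok.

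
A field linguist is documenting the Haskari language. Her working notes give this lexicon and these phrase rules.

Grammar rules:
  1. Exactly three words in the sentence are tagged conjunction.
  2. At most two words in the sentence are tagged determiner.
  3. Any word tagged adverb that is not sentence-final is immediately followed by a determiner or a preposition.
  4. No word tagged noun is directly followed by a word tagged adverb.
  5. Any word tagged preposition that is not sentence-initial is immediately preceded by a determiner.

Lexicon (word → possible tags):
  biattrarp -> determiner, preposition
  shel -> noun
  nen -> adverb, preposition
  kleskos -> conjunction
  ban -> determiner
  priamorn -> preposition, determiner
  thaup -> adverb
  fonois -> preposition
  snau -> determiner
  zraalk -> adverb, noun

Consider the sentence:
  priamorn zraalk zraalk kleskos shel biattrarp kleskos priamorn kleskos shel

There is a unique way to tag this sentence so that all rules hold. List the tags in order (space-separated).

preposition noun noun conjunction noun determiner conjunction determiner conjunction noun

Candidates per position — 1:priamorn {preposition,determiner}; 2:zraalk {adverb,noun}; 3:zraalk {adverb,noun}; 4:kleskos {conjunction}; 5:shel {noun}; 6:biattrarp {determiner,preposition}; 7:kleskos {conjunction}; 8:priamorn {preposition,determiner}; 9:kleskos {conjunction}; 10:shel {noun}.
Position 2: adverb is ruled out by rule 3; that leaves noun.
Position 3: adverb is ruled out by rule 3; that leaves noun.
Position 6: preposition is ruled out by rule 5; that leaves determiner.
Position 8: preposition is ruled out by rule 5; that leaves determiner.
Position 1: determiner is ruled out by rule 2; that leaves preposition.
That leaves exactly one tagging: preposition noun noun conjunction noun determiner conjunction determiner conjunction noun.
Verifying each rule — rule 1 satisfied; rule 2 satisfied; rule 3 satisfied; rule 4 satisfied; rule 5 satisfied.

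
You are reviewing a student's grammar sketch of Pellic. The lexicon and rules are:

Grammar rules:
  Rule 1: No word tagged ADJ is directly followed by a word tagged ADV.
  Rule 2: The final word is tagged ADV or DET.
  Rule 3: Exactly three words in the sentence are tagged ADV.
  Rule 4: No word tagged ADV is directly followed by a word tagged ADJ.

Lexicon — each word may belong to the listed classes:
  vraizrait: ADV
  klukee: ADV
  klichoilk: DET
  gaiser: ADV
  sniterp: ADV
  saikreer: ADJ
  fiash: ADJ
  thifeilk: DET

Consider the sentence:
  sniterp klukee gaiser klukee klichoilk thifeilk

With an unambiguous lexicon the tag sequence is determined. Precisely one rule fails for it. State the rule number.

Fixed tagging: ADV ADV ADV ADV DET DET.
Checking each rule: R1 pass, R2 pass, R3 fail, R4 pass.
Only rule 3 fails.

3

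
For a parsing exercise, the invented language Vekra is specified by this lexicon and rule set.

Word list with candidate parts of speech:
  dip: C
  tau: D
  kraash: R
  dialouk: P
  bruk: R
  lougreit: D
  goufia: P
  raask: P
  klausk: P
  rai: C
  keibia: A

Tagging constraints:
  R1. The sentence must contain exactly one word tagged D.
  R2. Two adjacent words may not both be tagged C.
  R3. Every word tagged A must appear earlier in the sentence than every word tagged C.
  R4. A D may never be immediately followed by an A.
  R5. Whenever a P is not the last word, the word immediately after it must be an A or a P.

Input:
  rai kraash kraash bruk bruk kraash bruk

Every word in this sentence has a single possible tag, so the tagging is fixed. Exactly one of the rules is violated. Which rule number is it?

1

Fixed tagging: C R R R R R R.
Applying the rules: R1 fails, R2 ok, R3 ok, R4 ok, R5 ok.
Only rule 1 fails.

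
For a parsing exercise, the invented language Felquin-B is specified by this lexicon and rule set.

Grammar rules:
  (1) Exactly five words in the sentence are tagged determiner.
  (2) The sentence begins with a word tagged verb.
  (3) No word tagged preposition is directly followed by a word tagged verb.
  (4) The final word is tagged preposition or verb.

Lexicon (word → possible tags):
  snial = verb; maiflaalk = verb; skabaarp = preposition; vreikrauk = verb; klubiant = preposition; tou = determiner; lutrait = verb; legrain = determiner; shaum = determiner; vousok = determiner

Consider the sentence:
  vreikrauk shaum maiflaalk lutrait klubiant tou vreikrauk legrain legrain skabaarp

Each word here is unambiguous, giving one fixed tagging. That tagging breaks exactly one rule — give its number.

Fixed tagging: verb determiner verb verb preposition determiner verb determiner determiner preposition.
Applying the rules: R1 fails, R2 ok, R3 ok, R4 ok.
Only rule 1 fails.

1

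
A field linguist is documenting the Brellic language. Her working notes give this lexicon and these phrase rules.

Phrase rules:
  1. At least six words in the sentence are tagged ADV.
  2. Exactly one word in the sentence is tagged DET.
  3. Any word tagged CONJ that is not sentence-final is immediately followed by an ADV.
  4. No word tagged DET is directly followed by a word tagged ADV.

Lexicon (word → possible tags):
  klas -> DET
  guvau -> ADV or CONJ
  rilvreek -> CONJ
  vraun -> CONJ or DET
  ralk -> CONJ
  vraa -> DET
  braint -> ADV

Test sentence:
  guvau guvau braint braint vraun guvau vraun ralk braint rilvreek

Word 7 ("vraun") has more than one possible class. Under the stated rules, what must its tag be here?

Candidates per position — 1:guvau {ADV,CONJ}; 2:guvau {ADV,CONJ}; 3:braint {ADV}; 4:braint {ADV}; 5:vraun {CONJ,DET}; 6:guvau {ADV,CONJ}; 7:vraun {CONJ,DET}; 8:ralk {CONJ}; 9:braint {ADV}; 10:rilvreek {CONJ}.
Position 1: CONJ is ruled out by rule 1; that leaves ADV.
Position 2: CONJ is ruled out by rule 1; that leaves ADV.
Position 6: CONJ is ruled out by rule 1; that leaves ADV.
Position 7: CONJ is ruled out by rule 3; that leaves DET.
Position 5: DET is ruled out by rule 2; that leaves CONJ.
The only consistent sequence is: ADV ADV ADV ADV CONJ ADV DET CONJ ADV CONJ.
Verifying each rule — rule 1 ✓; rule 2 ✓; rule 3 ✓; rule 4 ✓.

DET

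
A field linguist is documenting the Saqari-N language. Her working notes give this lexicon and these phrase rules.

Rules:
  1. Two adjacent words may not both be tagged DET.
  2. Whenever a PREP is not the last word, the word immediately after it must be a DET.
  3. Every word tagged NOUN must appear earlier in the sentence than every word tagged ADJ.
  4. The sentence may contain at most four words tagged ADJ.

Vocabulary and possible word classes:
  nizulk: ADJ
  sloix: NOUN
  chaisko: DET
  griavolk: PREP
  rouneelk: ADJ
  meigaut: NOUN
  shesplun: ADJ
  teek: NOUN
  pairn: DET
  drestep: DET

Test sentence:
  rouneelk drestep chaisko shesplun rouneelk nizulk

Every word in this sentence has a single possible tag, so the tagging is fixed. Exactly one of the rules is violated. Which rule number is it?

Fixed tagging: ADJ DET DET ADJ ADJ ADJ.
Checking each rule: R1 fail, R2 pass, R3 pass, R4 pass.
Only rule 1 fails.

1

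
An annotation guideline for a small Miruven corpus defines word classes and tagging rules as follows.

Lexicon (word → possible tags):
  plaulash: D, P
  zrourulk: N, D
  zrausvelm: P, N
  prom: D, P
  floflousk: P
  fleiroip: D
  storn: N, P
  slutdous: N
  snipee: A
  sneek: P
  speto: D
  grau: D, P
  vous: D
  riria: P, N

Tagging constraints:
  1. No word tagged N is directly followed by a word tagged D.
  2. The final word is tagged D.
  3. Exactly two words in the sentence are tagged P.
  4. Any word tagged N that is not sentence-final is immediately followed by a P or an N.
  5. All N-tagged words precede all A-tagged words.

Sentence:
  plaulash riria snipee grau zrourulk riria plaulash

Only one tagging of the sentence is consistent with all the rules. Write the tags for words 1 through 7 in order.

Candidates per position — 1:plaulash {D,P}; 2:riria {P,N}; 3:snipee {A}; 4:grau {D,P}; 5:zrourulk {N,D}; 6:riria {P,N}; 7:plaulash {D,P}.
If word 2 were N, no tagging could satisfy rule 4; so word 2 is P.
If word 5 were N, no tagging could satisfy rule 5; so word 5 is D.
If word 6 were N, no tagging could satisfy rule 5; so word 6 is P.
If word 7 were P, no tagging could satisfy rule 2; so word 7 is D.
If word 1 were P, no tagging could satisfy rule 3; so word 1 is D.
If word 4 were P, no tagging could satisfy rule 3; so word 4 is D.
So the tagging must be: D P A D D P D.
Checking: rule 1 satisfied; rule 2 satisfied; rule 3 satisfied; rule 4 satisfied; rule 5 satisfied.

D P A D D P D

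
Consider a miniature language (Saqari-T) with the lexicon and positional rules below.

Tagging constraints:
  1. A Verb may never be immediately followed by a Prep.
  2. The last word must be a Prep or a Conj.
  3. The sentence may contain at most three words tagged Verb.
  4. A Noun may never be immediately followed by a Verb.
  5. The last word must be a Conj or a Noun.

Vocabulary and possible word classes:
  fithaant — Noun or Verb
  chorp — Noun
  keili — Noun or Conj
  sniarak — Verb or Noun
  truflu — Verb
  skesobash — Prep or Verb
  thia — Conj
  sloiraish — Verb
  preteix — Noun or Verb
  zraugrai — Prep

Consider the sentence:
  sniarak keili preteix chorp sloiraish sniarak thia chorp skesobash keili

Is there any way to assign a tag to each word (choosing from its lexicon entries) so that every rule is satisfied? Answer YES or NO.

NO

Candidates per position — 1:sniarak {Verb,Noun}; 2:keili {Noun,Conj}; 3:preteix {Noun,Verb}; 4:chorp {Noun}; 5:sloiraish {Verb}; 6:sniarak {Verb,Noun}; 7:thia {Conj}; 8:chorp {Noun}; 9:skesobash {Prep,Verb}; 10:keili {Noun,Conj}.
Rule 4 cannot be satisfied by any choice of tags from the lexicon.
So there is no consistent tagging.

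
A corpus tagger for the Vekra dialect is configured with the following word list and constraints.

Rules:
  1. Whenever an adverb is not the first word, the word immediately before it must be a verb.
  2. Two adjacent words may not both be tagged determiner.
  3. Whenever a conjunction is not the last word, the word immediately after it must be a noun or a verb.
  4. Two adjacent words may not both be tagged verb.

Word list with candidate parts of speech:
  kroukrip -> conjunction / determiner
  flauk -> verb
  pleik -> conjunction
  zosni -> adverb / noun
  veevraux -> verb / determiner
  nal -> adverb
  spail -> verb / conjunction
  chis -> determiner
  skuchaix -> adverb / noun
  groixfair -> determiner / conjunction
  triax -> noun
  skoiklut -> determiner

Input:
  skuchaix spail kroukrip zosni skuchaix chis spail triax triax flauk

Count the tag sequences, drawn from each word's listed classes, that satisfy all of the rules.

Candidates per position — 1:skuchaix {adverb,noun}; 2:spail {verb,conjunction}; 3:kroukrip {conjunction,determiner}; 4:zosni {adverb,noun}; 5:skuchaix {adverb,noun}; 6:chis {determiner}; 7:spail {verb,conjunction}; 8:triax {noun}; 9:triax {noun}; 10:flauk {verb}.
There are 64 candidate sequences in total.
Checking each against the rules leaves 8 sequences.
Count = 8.

8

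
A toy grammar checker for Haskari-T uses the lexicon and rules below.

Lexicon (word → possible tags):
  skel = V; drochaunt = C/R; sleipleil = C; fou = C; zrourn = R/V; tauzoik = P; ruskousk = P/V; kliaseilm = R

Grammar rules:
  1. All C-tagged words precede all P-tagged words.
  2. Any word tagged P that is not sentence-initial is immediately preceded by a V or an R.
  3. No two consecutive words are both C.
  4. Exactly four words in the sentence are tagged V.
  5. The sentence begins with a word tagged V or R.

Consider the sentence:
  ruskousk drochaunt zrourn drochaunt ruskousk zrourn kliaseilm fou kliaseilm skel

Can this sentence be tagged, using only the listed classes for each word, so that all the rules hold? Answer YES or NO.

YES

Candidates per position — 1:ruskousk {P,V}; 2:drochaunt {C,R}; 3:zrourn {R,V}; 4:drochaunt {C,R}; 5:ruskousk {P,V}; 6:zrourn {R,V}; 7:kliaseilm {R}; 8:fou {C}; 9:kliaseilm {R}; 10:skel {V}.
One satisfying assignment: V R R R V V R C R V.
Rule-by-rule: rule 1 ok; rule 2 ok; rule 3 ok; rule 4 ok; rule 5 ok.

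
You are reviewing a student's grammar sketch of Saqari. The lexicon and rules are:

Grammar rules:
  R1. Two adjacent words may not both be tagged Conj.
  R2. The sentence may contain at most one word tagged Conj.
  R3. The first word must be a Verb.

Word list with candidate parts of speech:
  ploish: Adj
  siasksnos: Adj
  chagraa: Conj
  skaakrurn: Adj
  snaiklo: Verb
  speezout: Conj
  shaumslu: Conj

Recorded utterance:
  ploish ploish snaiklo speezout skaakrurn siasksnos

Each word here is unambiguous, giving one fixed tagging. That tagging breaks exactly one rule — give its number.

3

Fixed tagging: Adj Adj Verb Conj Adj Adj.
Applying the rules: R1 pass, R2 pass, R3 fail.
Only rule 3 fails.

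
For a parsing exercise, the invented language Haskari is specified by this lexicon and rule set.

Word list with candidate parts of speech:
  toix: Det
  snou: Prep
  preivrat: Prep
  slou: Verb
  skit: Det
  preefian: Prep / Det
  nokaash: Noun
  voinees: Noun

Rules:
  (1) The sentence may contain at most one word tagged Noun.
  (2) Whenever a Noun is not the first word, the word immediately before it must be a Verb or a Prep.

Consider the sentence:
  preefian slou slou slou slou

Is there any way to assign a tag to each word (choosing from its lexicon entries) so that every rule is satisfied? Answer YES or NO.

Candidates per position — 1:preefian {Prep,Det}; 2:slou {Verb}; 3:slou {Verb}; 4:slou {Verb}; 5:slou {Verb}.
One satisfying assignment: Det Verb Verb Verb Verb.
Rule-by-rule: rule 1 satisfied; rule 2 satisfied.

YES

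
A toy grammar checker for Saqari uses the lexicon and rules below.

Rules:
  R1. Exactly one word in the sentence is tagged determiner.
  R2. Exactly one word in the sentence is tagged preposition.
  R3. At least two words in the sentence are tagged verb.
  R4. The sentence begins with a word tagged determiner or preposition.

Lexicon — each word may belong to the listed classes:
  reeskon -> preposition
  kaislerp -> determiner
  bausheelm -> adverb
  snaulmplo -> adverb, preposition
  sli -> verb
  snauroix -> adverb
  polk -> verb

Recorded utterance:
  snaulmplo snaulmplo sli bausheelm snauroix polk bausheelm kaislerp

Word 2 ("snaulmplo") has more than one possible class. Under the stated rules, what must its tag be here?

Candidates per position — 1:snaulmplo {adverb,preposition}; 2:snaulmplo {adverb,preposition}; 3:sli {verb}; 4:bausheelm {adverb}; 5:snauroix {adverb}; 6:polk {verb}; 7:bausheelm {adverb}; 8:kaislerp {determiner}.
Word 1 cannot be adverb — rule 4 would then fail for every completion. It is preposition.
Word 2 cannot be preposition — rule 2 would then fail for every completion. It is adverb.
So the tagging must be: preposition adverb verb adverb adverb verb adverb determiner.
Verifying each rule — rule 1 ok; rule 2 ok; rule 3 ok; rule 4 ok.

adverb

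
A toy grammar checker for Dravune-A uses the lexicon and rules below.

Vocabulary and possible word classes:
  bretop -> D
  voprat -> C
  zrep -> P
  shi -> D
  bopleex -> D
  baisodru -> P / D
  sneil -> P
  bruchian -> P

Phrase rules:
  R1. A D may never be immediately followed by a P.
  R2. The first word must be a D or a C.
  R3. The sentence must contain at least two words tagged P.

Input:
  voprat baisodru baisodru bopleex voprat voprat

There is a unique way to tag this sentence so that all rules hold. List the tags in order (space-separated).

Candidates per position — 1:voprat {C}; 2:baisodru {P,D}; 3:baisodru {P,D}; 4:bopleex {D}; 5:voprat {C}; 6:voprat {C}.
Word 2 cannot be D — rule 3 would then fail for every completion. It is P.
Word 3 cannot be D — rule 3 would then fail for every completion. It is P.
The unique satisfying tagging is: C P P D C C.
Verifying each rule — rule 1 ✓; rule 2 ✓; rule 3 ✓.

C P P D C C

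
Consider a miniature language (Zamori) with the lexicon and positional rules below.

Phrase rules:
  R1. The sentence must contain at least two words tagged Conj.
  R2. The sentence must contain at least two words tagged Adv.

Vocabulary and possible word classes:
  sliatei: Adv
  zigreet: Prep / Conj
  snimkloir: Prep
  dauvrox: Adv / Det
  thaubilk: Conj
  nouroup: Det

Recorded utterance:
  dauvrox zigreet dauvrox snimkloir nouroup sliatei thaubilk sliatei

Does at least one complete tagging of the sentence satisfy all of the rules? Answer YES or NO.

YES

Candidates per position — 1:dauvrox {Adv,Det}; 2:zigreet {Prep,Conj}; 3:dauvrox {Adv,Det}; 4:snimkloir {Prep}; 5:nouroup {Det}; 6:sliatei {Adv}; 7:thaubilk {Conj}; 8:sliatei {Adv}.
One satisfying assignment: Det Conj Det Prep Det Adv Conj Adv.
Check: rule 1 ✓; rule 2 ✓.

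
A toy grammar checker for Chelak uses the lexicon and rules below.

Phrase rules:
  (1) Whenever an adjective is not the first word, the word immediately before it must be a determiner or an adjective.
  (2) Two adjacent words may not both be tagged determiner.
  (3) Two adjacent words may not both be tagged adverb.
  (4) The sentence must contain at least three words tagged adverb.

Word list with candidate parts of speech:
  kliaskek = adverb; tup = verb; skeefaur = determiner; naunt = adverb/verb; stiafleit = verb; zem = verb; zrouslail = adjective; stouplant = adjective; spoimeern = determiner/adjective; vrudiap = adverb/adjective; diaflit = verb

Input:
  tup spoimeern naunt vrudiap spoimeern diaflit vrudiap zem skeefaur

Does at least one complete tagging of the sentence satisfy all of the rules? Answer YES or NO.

NO

Candidates per position — 1:tup {verb}; 2:spoimeern {determiner,adjective}; 3:naunt {adverb,verb}; 4:vrudiap {adverb,adjective}; 5:spoimeern {determiner,adjective}; 6:diaflit {verb}; 7:vrudiap {adverb,adjective}; 8:zem {verb}; 9:skeefaur {determiner}.
Every candidate sequence violates at least one rule; no consistent tagging exists.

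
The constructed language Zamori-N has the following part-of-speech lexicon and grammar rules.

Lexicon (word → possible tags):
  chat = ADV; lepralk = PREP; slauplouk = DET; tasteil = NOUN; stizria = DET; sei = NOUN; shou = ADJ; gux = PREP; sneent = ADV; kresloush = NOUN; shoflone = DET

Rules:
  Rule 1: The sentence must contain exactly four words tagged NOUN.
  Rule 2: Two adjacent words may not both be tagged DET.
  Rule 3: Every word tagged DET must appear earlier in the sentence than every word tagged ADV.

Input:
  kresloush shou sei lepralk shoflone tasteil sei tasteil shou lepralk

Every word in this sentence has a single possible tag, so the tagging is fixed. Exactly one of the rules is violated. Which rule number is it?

Fixed tagging: NOUN ADJ NOUN PREP DET NOUN NOUN NOUN ADJ PREP.
Applying the rules: R1 fail, R2 pass, R3 pass.
Only rule 1 fails.

1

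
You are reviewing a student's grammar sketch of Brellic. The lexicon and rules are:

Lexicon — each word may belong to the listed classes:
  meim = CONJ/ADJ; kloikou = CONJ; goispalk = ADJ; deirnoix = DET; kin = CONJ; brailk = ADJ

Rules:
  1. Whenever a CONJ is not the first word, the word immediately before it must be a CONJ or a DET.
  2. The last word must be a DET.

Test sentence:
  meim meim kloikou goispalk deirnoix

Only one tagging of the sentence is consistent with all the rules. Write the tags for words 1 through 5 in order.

CONJ CONJ CONJ ADJ DET

Candidates per position — 1:meim {CONJ,ADJ}; 2:meim {CONJ,ADJ}; 3:kloikou {CONJ}; 4:goispalk {ADJ}; 5:deirnoix {DET}.
If word 1 were ADJ, no tagging could satisfy rule 1; so word 1 is CONJ.
If word 2 were ADJ, no tagging could satisfy rule 1; so word 2 is CONJ.
The only consistent sequence is: CONJ CONJ CONJ ADJ DET.
Rule-by-rule: rule 1 satisfied; rule 2 satisfied.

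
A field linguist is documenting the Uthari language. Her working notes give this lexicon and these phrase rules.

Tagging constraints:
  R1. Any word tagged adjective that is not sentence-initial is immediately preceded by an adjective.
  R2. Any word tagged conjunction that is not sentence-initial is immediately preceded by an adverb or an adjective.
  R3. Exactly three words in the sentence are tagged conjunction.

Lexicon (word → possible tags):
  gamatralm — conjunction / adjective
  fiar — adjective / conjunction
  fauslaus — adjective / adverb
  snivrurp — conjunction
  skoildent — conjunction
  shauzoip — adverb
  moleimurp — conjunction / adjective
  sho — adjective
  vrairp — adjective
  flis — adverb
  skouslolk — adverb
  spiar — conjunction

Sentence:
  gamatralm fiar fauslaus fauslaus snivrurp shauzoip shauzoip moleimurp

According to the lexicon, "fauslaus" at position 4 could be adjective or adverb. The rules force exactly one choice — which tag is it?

Candidates per position — 1:gamatralm {conjunction,adjective}; 2:fiar {adjective,conjunction}; 3:fauslaus {adjective,adverb}; 4:fauslaus {adjective,adverb}; 5:snivrurp {conjunction}; 6:shauzoip {adverb}; 7:shauzoip {adverb}; 8:moleimurp {conjunction,adjective}.
At position 8, choosing adjective makes rule 1 impossible to satisfy; hence conjunction.
Position 4: the remaining choice is settled jointly with positions 1, 2, 3 — only adverb at position 4 is part of a tagging that satisfies every rule.
The only consistent sequence is: adjective conjunction adverb adverb conjunction adverb adverb conjunction.
Verifying each rule — rule 1 holds; rule 2 holds; rule 3 holds.

adverb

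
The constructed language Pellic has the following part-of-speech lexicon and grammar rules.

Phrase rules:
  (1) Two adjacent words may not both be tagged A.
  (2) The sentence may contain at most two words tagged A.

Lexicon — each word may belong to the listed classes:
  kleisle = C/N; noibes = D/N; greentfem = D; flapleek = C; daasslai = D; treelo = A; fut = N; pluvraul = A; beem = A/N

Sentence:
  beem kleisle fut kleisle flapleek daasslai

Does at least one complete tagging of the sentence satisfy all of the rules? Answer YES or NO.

Candidates per position — 1:beem {A,N}; 2:kleisle {C,N}; 3:fut {N}; 4:kleisle {C,N}; 5:flapleek {C}; 6:daasslai {D}.
One satisfying assignment: N C N N C D.
Check: rule 1 ✓; rule 2 ✓.

YES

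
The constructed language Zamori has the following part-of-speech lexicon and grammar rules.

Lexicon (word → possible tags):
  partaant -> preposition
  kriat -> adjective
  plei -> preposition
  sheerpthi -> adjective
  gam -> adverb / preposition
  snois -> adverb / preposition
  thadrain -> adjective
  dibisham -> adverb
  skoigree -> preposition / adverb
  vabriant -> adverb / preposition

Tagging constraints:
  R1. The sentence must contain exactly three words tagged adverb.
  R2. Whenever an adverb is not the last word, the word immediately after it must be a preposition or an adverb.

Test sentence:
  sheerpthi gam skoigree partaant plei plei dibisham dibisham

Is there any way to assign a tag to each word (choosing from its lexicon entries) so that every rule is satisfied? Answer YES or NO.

YES

Candidates per position — 1:sheerpthi {adjective}; 2:gam {adverb,preposition}; 3:skoigree {preposition,adverb}; 4:partaant {preposition}; 5:plei {preposition}; 6:plei {preposition}; 7:dibisham {adverb}; 8:dibisham {adverb}.
One satisfying assignment: adjective adverb preposition preposition preposition preposition adverb adverb.
Verifying each rule — rule 1 satisfied; rule 2 satisfied.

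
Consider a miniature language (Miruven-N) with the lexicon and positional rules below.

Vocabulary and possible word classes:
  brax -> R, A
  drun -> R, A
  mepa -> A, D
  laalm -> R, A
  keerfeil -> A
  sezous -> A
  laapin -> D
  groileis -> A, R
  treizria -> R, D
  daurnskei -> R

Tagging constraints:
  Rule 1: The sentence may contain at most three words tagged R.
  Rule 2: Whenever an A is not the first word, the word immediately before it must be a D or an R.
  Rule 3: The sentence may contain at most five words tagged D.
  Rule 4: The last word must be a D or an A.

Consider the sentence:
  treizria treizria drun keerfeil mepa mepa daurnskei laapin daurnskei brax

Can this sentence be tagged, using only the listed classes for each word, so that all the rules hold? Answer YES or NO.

Candidates per position — 1:treizria {R,D}; 2:treizria {R,D}; 3:drun {R,A}; 4:keerfeil {A}; 5:mepa {A,D}; 6:mepa {A,D}; 7:daurnskei {R}; 8:laapin {D}; 9:daurnskei {R}; 10:brax {R,A}.
One satisfying assignment: D D R A D D R D R A.
Verifying each rule — rule 1 ok; rule 2 ok; rule 3 ok; rule 4 ok.

YES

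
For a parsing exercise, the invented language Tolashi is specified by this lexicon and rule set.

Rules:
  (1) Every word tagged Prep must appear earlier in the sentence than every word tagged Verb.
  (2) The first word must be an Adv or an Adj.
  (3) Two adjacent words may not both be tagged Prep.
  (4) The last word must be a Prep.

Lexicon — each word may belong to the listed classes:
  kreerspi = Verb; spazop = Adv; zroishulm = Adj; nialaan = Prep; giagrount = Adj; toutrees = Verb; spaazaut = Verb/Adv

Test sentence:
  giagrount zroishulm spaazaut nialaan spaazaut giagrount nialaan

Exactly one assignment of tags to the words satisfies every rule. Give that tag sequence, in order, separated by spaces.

Candidates per position — 1:giagrount {Adj}; 2:zroishulm {Adj}; 3:spaazaut {Verb,Adv}; 4:nialaan {Prep}; 5:spaazaut {Verb,Adv}; 6:giagrount {Adj}; 7:nialaan {Prep}.
Word 3 cannot be Verb — rule 1 would then fail for every completion. It is Adv.
Word 5 cannot be Verb — rule 1 would then fail for every completion. It is Adv.
The unique satisfying tagging is: Adj Adj Adv Prep Adv Adj Prep.
Verifying each rule — rule 1 holds; rule 2 holds; rule 3 holds; rule 4 holds.

Adj Adj Adv Prep Adv Adj Prep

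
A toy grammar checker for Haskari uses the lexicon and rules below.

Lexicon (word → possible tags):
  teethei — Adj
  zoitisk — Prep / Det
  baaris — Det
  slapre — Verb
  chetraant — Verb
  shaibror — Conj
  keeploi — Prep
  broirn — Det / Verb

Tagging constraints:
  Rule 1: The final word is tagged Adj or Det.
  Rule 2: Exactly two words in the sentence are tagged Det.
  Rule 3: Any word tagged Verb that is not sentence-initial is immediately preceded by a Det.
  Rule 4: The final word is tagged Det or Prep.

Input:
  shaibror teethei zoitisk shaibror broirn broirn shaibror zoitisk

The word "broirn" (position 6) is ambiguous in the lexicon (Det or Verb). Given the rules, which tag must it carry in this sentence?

Verb

Candidates per position — 1:shaibror {Conj}; 2:teethei {Adj}; 3:zoitisk {Prep,Det}; 4:shaibror {Conj}; 5:broirn {Det,Verb}; 6:broirn {Det,Verb}; 7:shaibror {Conj}; 8:zoitisk {Prep,Det}.
Word 5 cannot be Verb — rule 3 would then fail for every completion. It is Det.
Word 8 cannot be Prep — rule 1 would then fail for every completion. It is Det.
Word 3 cannot be Det — rule 2 would then fail for every completion. It is Prep.
Word 6 cannot be Det — rule 2 would then fail for every completion. It is Verb.
That leaves exactly one tagging: Conj Adj Prep Conj Det Verb Conj Det.
Checking: rule 1 ✓; rule 2 ✓; rule 3 ✓; rule 4 ✓.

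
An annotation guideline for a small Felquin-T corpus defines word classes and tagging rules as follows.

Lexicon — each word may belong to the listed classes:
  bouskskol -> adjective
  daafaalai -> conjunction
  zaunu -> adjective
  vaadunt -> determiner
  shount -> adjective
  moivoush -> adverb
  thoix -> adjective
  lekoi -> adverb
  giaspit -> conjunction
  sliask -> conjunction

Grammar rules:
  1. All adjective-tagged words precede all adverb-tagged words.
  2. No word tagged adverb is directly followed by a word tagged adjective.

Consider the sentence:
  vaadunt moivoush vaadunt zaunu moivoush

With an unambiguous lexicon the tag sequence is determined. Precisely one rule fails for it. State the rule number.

Fixed tagging: determiner adverb determiner adjective adverb.
Checking each rule: R1 ✗, R2 ✓.
Only rule 1 fails.

1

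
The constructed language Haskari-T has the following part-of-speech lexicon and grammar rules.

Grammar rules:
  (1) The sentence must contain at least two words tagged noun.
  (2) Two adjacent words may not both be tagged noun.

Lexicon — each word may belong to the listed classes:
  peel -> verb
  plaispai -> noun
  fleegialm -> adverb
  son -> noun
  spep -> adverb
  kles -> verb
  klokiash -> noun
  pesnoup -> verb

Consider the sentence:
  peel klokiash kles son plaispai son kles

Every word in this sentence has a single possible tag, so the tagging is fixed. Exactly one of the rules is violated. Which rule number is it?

Fixed tagging: verb noun verb noun noun noun verb.
Applying the rules: R1 pass, R2 fail.
Only rule 2 fails.

2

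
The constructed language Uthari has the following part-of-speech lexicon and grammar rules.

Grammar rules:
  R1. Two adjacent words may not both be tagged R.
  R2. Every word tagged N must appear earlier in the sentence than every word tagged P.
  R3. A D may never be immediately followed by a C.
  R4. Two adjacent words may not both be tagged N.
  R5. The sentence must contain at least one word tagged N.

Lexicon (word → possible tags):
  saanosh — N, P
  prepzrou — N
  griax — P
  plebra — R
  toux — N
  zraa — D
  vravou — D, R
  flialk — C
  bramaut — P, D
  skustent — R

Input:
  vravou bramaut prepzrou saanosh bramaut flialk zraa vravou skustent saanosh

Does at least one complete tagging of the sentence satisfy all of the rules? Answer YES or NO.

Candidates per position — 1:vravou {D,R}; 2:bramaut {P,D}; 3:prepzrou {N}; 4:saanosh {N,P}; 5:bramaut {P,D}; 6:flialk {C}; 7:zraa {D}; 8:vravou {D,R}; 9:skustent {R}; 10:saanosh {N,P}.
One satisfying assignment: R D N P P C D D R P.
Checking: rule 1 holds; rule 2 holds; rule 3 holds; rule 4 holds; rule 5 holds.

YES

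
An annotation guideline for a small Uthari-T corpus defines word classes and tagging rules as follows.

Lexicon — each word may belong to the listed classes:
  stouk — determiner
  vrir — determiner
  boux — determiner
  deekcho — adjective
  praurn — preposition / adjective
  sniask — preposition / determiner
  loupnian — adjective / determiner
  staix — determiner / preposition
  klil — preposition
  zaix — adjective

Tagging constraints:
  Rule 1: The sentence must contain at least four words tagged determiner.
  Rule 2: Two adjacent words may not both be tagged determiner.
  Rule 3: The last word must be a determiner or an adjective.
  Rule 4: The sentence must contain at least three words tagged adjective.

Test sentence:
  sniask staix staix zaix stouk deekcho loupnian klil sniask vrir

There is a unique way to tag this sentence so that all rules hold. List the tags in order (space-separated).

Candidates per position — 1:sniask {preposition,determiner}; 2:staix {determiner,preposition}; 3:staix {determiner,preposition}; 4:zaix {adjective}; 5:stouk {determiner}; 6:deekcho {adjective}; 7:loupnian {adjective,determiner}; 8:klil {preposition}; 9:sniask {preposition,determiner}; 10:vrir {determiner}.
At position 7, choosing determiner makes rule 4 impossible to satisfy; hence adjective.
At position 9, choosing determiner makes rule 2 impossible to satisfy; hence preposition.
The remaining ambiguous positions (1, 2, 3) are resolved jointly — only one combination satisfies every rule.
So the tagging must be: determiner preposition determiner adjective determiner adjective adjective preposition preposition determiner.
Checking: rule 1 holds; rule 2 holds; rule 3 holds; rule 4 holds.

determiner preposition determiner adjective determiner adjective adjective preposition preposition determiner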